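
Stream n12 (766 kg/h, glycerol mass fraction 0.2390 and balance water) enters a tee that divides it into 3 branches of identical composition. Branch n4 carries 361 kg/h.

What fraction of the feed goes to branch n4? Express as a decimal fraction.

0.471

Fraction to n4 = 361/766 = 0.4713.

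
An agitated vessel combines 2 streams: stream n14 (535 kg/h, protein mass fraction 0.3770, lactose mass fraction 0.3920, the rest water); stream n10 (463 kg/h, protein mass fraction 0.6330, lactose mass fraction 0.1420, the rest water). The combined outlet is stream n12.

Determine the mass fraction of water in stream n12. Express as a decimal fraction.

Total flow out = 535 + 463 = 998 kg/h.
water in = 535×0.231 + 463×0.225 = 227.76 kg/h.
water mass fraction in n12 = 227.76/998 = 0.2282.

0.2282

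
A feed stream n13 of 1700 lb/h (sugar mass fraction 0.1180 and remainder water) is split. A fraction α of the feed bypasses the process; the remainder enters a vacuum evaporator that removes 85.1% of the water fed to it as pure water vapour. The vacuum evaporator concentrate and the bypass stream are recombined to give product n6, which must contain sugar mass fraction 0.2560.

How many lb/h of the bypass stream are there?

479.1 lb/h

All 1700×0.118 = 200.6 lb/h of sugar reaches n6, so n6 = 200.6/0.256 = 783.59 lb/h and vapour = 916.41 lb/h.
The evaporator receives (1−α)·1700 of feed at 0.882 water and removes 0.851 of that water:
0.851×0.882×(1−α)×1700 = 916.41
(1−α) = 916.41/1276 = 0.7182;  α = 0.2818.
Bypass flow = 0.2818×1700 = 479.07 lb/h.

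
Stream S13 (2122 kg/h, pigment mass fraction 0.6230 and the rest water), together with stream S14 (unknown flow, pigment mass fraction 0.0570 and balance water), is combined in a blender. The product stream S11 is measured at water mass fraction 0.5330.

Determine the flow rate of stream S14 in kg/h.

Let S14 be the unknown flow. Total out = 2122 + S14.
water balance: 799.99 + 0.943·S14 = 0.533·(2122 + S14)
(0.943 − 0.533)·S14 = 0.533×2122 − 799.99 = 331.03
S14 = 331.03 / 0.410 = 807.4 kg/h

807.4 kg/h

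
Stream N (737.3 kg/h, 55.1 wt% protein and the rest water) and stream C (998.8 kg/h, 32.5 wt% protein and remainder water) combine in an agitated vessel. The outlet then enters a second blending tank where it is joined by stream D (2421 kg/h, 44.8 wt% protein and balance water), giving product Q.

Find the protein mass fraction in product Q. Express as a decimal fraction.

Overall, product flow = 4157.1 kg/h.
protein in = 737.3×0.551 + 998.8×0.325 + 2421×0.448 = 1815.5 kg/h.
protein fraction in Q = 0.437.

0.437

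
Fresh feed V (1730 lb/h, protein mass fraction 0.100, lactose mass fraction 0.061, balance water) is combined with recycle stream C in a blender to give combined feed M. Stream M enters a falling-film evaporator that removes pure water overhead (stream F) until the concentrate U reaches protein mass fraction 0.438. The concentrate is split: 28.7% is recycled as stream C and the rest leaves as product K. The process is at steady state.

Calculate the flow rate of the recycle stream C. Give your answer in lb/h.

Overall protein balance (none leaves overhead): protein in fresh feed = protein in product, i.e. 1730×0.100 = (1−0.287)·U·0.438.
U = 173/(0.438×0.713) = 553.97 lb/h.
Recycle C = 0.287×553.97 = 158.99 lb/h.

159 lb/h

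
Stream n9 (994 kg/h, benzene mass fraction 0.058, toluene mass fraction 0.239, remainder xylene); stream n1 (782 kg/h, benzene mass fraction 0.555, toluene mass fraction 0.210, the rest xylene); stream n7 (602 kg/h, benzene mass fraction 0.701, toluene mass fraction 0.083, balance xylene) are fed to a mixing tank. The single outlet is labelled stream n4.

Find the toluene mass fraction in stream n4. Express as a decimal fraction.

Total flow out = 994 + 782 + 602 = 2378 kg/h.
toluene in = 994×0.239 + 782×0.210 + 602×0.083 = 451.75 kg/h.
toluene mass fraction in n4 = 451.75/2378 = 0.190.

0.190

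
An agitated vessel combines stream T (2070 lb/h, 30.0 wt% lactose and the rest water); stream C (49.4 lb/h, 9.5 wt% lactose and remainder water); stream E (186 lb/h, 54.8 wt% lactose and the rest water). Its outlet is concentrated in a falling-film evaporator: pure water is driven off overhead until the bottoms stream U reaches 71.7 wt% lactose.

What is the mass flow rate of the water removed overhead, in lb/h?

1291 lb/h

lactose entering = 2070×0.300 + 49.4×0.095 + 186×0.548 = 727.62 lb/h.
All lactose reports to U, so U = 727.62/0.717 = 1014.8 lb/h.
Total feed = 2305.4 lb/h; overhead = 2305.4 − 1014.8 = 1290.6 lb/h.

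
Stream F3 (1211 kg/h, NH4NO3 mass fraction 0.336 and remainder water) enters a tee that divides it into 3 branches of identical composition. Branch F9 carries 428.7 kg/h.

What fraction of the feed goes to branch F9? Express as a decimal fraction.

0.354

Fraction to F9 = 428.7/1211 = 0.3540.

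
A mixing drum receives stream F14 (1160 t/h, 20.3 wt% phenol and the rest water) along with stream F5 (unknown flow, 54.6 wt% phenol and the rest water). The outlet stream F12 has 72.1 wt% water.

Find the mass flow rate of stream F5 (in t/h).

Let F5 be the unknown flow. Total out = 1160 + F5.
water balance: 924.52 + 0.454·F5 = 0.721·(1160 + F5)
(0.454 − 0.721)·F5 = 0.721×1160 − 924.52 = -88.16
F5 = -88.16 / -0.267 = 330.19 t/h

330.2 t/h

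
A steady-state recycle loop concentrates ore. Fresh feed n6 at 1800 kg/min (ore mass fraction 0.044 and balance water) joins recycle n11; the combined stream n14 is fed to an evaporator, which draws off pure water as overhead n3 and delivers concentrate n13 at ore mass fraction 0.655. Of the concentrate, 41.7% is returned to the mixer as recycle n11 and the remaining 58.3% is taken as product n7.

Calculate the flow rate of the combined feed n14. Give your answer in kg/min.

Overall ore balance (none leaves overhead): ore in fresh feed = ore in product, i.e. 1800×0.044 = (1−0.417)·n13·0.655.
n13 = 79.2/(0.655×0.583) = 207.4 kg/min.
Recycle n11 = 0.417×207.4 = 86.487 kg/min.
Combined feed n14 = 1800 + 86.487 = 1886.5 kg/min.

1886 kg/min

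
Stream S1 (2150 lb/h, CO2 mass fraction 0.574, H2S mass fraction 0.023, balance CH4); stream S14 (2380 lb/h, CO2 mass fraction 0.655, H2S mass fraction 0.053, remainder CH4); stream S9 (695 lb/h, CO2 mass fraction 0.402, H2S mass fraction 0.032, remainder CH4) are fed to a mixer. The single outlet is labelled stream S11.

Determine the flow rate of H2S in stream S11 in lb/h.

197.8 lb/h

H2S out = H2S in = 2150×0.023 + 2380×0.053 + 695×0.032 = 197.83 lb/h.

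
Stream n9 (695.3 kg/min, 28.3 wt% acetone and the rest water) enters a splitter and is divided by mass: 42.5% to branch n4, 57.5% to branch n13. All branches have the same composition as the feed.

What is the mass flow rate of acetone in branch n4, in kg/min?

Branch n4 total = 0.425×695.3 = 295.5 kg/min.
acetone in n4 = 0.283×295.5 = 83.627 kg/min.

83.63 kg/min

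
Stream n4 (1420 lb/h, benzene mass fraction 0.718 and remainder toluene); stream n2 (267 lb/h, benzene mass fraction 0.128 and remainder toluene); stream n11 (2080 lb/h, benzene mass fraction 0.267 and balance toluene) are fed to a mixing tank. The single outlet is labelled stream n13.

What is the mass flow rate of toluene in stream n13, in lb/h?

2158 lb/h

toluene out = toluene in = 1420×0.282 + 267×0.872 + 2080×0.733 = 2157.9 lb/h.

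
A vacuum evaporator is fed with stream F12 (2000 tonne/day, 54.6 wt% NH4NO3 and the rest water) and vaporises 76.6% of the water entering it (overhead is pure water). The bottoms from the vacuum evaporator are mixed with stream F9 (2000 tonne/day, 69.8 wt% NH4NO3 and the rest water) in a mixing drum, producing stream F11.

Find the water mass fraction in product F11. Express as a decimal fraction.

0.247

Vapour removed = 0.766×0.454×2000 = 695.53 tonne/day; concentrate = 1304.5 tonne/day.
water reaching the mixer = 212.47 (from concentrate) + 2000×0.302 = 816.47 tonne/day.
Product flow = 1304.5 + 2000 = 3304.5 tonne/day; water fraction = 0.247.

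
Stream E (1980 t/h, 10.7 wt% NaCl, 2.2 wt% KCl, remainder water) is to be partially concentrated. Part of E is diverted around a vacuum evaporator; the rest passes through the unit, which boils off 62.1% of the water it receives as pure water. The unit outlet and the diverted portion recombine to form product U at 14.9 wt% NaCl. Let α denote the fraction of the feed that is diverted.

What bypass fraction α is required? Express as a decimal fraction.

All 1980×0.107 = 211.86 t/h of NaCl reaches U, so U = 211.86/0.149 = 1421.9 t/h and vapour = 558.12 t/h.
The evaporator receives (1−α)·1980 of feed at 0.871 water and removes 0.621 of that water:
0.621×0.871×(1−α)×1980 = 558.12
(1−α) = 558.12/1071 = 0.5211;  α = 0.4789.

0.479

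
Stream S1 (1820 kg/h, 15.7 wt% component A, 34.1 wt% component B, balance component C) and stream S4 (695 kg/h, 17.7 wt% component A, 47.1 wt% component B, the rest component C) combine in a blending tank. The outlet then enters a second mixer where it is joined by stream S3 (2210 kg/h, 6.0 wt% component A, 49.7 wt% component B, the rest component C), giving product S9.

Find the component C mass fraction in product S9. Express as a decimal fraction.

Overall, product flow = 4725 kg/h.
component C in = 1820×0.502 + 695×0.352 + 2210×0.443 = 2137.3 kg/h.
component C fraction in S9 = 0.452.

0.452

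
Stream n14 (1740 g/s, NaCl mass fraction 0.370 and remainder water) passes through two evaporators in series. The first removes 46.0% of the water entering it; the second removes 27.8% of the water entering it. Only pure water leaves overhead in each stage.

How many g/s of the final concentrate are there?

water in feed = 1740×0.630 = 1096.2 g/s.
After stage 1: water left = (1−0.460)×1096.2 = 591.95; stream total = 1235.7 g/s.
After stage 2: water left = (1−0.278)×591.95 = 427.39; final concentrate = 1071.2 g/s.

1071 g/s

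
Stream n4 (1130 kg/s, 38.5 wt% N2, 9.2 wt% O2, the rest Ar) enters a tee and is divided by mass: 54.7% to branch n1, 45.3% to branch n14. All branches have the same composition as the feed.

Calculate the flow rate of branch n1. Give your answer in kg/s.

618.1 kg/s

Branch n1 flow = 0.547×1130 = 618.11 kg/s.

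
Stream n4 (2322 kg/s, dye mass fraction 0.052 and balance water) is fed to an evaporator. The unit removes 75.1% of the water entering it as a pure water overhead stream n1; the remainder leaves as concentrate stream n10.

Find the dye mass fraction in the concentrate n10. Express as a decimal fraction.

0.181

dye is not removed: 2322×0.052 = 120.74 kg/s of dye enters n10.
water entering = 2322×0.948 = 2201.3 kg/s; overhead removed = 0.751×2201.3 = 1653.1 kg/s.
Concentrate = 2322 − 1653.1 = 668.86 kg/s.
Mass fraction = 120.74/668.86 = 0.181.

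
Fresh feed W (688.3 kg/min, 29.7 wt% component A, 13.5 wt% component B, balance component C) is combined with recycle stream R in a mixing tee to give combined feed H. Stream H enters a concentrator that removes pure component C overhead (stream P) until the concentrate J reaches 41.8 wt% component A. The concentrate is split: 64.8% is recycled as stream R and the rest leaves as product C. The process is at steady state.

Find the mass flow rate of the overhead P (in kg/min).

199.2 kg/min

Overall component A balance (none leaves overhead): component A in fresh feed = component A in product, i.e. 688.3×0.297 = (1−0.648)·J·0.418.
J = 204.43/(0.418×0.352) = 1389.4 kg/min.
Recycle R = 0.648×1389.4 = 900.31 kg/min.
Combined feed H = 688.3 + 900.31 = 1588.6 kg/min.
Overhead P = H − J = 1588.6 − 1389.4 = 199.24 kg/min.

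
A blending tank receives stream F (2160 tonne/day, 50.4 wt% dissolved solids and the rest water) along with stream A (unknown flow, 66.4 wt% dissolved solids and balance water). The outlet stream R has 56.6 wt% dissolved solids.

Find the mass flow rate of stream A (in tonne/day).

Let A be the unknown flow. Total out = 2160 + A.
dissolved solids balance: 1088.6 + 0.664·A = 0.566·(2160 + A)
(0.664 − 0.566)·A = 0.566×2160 − 1088.6 = 133.92
A = 133.92 / 0.098 = 1366.5 tonne/day

1367 tonne/day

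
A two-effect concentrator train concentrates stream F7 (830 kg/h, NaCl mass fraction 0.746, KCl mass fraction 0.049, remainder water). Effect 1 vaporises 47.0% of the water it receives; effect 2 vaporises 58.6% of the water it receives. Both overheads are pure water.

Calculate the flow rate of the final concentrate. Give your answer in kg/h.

water in feed = 830×0.205 = 170.15 kg/h.
After stage 1: water left = (1−0.470)×170.15 = 90.179; stream total = 750.03 kg/h.
After stage 2: water left = (1−0.586)×90.179 = 37.334; final concentrate = 697.18 kg/h.

697.2 kg/h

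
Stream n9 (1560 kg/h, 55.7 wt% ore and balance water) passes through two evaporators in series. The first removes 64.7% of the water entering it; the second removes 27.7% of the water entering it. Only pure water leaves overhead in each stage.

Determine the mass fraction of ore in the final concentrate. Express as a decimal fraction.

0.831

water in feed = 1560×0.443 = 691.08 kg/h.
After stage 1: water left = (1−0.647)×691.08 = 243.95; stream total = 1112.9 kg/h.
After stage 2: water left = (1−0.277)×243.95 = 176.38; final concentrate = 1045.3 kg/h.
ore fraction = 868.92/1045.3 = 0.831.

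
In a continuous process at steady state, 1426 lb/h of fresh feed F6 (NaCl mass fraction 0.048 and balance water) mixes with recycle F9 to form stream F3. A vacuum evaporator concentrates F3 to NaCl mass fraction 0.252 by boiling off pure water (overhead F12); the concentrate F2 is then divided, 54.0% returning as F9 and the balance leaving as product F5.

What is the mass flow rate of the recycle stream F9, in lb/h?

318.9 lb/h

Overall NaCl balance (none leaves overhead): NaCl in fresh feed = NaCl in product, i.e. 1426×0.048 = (1−0.540)·F2·0.252.
F2 = 68.448/(0.252×0.460) = 590.48 lb/h.
Recycle F9 = 0.540×590.48 = 318.86 lb/h.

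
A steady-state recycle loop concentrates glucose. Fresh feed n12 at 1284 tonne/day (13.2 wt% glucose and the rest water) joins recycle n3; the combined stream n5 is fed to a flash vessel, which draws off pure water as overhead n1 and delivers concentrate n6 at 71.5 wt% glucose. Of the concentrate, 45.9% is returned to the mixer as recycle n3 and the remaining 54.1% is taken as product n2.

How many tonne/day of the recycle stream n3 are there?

201.1 tonne/day

Overall glucose balance (none leaves overhead): glucose in fresh feed = glucose in product, i.e. 1284×0.132 = (1−0.459)·n6·0.715.
n6 = 169.49/(0.715×0.541) = 438.16 tonne/day.
Recycle n3 = 0.459×438.16 = 201.12 tonne/day.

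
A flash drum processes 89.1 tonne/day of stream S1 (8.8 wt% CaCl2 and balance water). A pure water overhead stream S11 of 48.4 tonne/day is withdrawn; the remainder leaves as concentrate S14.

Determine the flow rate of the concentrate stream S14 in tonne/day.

Concentrate = 89.1 − 48.4 = 40.7 tonne/day.

40.7 tonne/day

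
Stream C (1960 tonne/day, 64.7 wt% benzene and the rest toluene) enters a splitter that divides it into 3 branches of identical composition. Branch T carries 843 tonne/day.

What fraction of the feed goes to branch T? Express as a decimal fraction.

Fraction to T = 843/1960 = 0.4301.

0.430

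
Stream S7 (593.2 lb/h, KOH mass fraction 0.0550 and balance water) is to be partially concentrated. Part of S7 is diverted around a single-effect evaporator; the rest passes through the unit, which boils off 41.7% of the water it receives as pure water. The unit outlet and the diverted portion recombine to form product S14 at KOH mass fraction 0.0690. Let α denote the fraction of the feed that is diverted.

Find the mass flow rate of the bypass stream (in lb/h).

All 593.2×0.055 = 32.626 lb/h of KOH reaches S14, so S14 = 32.626/0.069 = 472.84 lb/h and vapour = 120.36 lb/h.
The evaporator receives (1−α)·593.2 of feed at 0.945 water and removes 0.417 of that water:
0.417×0.945×(1−α)×593.2 = 120.36
(1−α) = 120.36/233.76 = 0.5149;  α = 0.4851.
Bypass flow = 0.4851×593.2 = 287.77 lb/h.

287.8 lb/h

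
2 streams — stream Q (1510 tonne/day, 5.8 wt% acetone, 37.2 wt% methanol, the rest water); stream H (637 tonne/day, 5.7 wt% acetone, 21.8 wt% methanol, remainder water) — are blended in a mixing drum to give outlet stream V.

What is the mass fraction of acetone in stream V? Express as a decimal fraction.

0.0577

Total flow out = 1510 + 637 = 2147 tonne/day.
acetone in = 1510×0.058 + 637×0.057 = 123.89 tonne/day.
acetone mass fraction in V = 123.89/2147 = 0.0577.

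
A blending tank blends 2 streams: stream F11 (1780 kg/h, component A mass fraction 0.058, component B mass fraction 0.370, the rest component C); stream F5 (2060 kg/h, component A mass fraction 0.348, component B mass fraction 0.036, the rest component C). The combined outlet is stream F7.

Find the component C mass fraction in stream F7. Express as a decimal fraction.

0.596

Total flow out = 1780 + 2060 = 3840 kg/h.
component C in = 1780×0.572 + 2060×0.616 = 2287.1 kg/h.
component C mass fraction in F7 = 2287.1/3840 = 0.596.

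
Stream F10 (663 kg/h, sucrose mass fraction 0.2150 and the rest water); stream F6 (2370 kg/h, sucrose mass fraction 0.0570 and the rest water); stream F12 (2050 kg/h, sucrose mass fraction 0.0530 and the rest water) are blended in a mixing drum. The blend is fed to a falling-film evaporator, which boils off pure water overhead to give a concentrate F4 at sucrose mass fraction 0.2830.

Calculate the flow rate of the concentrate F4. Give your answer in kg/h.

1365 kg/h

sucrose entering = 663×0.215 + 2370×0.057 + 2050×0.053 = 386.28 kg/h.
All sucrose reports to F4, so F4 = 386.28/0.283 = 1365 kg/h.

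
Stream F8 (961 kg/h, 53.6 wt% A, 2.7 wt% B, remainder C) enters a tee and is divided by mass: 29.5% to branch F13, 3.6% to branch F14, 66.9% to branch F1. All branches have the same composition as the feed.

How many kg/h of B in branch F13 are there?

Branch F13 total = 0.295×961 = 283.5 kg/h.
B in F13 = 0.027×283.5 = 7.6544 kg/h.

7.654 kg/h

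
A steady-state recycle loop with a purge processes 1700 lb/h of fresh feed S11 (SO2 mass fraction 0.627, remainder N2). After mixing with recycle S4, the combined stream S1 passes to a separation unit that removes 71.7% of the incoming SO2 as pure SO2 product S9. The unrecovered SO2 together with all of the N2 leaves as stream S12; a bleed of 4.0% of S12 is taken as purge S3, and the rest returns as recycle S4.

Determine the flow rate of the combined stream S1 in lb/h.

17320 lb/h

N2 enters only via S11 and leaves only via the purge: 1700×0.373 = 0.040×(N2 in S12), and the separation unit passes all N2, so N2 in S1 = N2 in S12 = 15852 lb/h.
SO2 in S1: m_A = 1700×0.627 + (1−0.040)·(1−0.717)·m_A, so m_A = 1065.9/0.7283 = 1463.5 lb/h.
S1 = 1463.5 + 15852 = 17316 lb/h.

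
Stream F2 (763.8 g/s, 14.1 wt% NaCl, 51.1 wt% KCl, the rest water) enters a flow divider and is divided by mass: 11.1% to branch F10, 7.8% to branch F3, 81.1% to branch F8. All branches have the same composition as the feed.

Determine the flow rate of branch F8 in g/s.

619.4 g/s

Branch F8 flow = 0.811×763.8 = 619.44 g/s.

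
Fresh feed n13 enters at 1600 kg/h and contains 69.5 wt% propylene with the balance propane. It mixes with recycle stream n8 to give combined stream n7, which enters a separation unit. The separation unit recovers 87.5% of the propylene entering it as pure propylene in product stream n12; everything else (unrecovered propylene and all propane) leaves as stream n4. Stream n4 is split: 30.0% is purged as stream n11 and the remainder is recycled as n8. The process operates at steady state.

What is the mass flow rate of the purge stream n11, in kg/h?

propane enters only via n13 and leaves only via the purge: 1600×0.305 = 0.300×(propane in n4), and the separation unit passes all propane, so propane in n7 = propane in n4 = 1626.7 kg/h.
propylene in n7: m_A = 1600×0.695 + (1−0.300)·(1−0.875)·m_A, so m_A = 1112/0.9125 = 1218.6 kg/h.
n4 = (1−0.875)×1218.6 + 1626.7 = 1779 kg/h.
Purge n11 = 0.300×1779 = 533.7 kg/h.

533.7 kg/h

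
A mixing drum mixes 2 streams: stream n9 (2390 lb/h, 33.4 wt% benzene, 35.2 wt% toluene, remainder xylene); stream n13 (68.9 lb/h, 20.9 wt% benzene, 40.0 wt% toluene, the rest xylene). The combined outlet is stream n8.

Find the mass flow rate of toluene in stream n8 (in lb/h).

toluene out = toluene in = 2390×0.352 + 68.9×0.400 = 868.84 lb/h.

868.8 lb/h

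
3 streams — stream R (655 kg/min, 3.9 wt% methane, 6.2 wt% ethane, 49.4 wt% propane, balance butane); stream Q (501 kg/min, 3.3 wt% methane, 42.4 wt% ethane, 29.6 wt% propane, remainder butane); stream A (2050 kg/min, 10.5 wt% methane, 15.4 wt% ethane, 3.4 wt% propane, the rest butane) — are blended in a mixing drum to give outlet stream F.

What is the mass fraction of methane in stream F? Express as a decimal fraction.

0.080

Total flow out = 655 + 501 + 2050 = 3206 kg/min.
methane in = 655×0.039 + 501×0.033 + 2050×0.105 = 257.33 kg/min.
methane mass fraction in F = 257.33/3206 = 0.080.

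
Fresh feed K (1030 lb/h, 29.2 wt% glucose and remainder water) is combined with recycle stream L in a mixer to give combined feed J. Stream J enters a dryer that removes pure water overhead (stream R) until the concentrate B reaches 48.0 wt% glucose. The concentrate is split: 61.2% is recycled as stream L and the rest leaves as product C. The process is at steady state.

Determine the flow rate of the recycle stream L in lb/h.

Overall glucose balance (none leaves overhead): glucose in fresh feed = glucose in product, i.e. 1030×0.292 = (1−0.612)·B·0.480.
B = 300.76/(0.480×0.388) = 1614.9 lb/h.
Recycle L = 0.612×1614.9 = 988.32 lb/h.

988.3 lb/h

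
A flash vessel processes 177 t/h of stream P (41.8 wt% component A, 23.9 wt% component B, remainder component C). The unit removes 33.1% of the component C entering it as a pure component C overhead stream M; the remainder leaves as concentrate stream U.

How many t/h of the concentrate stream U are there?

156.9 t/h

component C entering = 177×0.343 = 60.711 t/h; overhead removed = 0.331×60.711 = 20.095 t/h.
Concentrate = 177 − 20.095 = 156.9 t/h.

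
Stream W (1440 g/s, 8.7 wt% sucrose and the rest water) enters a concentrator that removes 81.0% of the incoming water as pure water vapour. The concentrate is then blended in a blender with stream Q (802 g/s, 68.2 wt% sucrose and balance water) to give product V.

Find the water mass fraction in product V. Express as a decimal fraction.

0.429

Vapour removed = 0.810×0.913×1440 = 1064.9 g/s; concentrate = 375.08 g/s.
water reaching the mixer = 249.8 (from concentrate) + 802×0.318 = 504.83 g/s.
Product flow = 375.08 + 802 = 1177.1 g/s; water fraction = 0.429.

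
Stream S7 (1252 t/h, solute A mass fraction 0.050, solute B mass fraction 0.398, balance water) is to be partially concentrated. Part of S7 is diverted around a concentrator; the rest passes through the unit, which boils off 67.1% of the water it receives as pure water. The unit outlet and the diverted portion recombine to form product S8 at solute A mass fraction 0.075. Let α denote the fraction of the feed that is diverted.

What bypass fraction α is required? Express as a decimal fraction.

All 1252×0.050 = 62.6 t/h of solute A reaches S8, so S8 = 62.6/0.075 = 834.67 t/h and vapour = 417.33 t/h.
The evaporator receives (1−α)·1252 of feed at 0.552 water and removes 0.671 of that water:
0.671×0.552×(1−α)×1252 = 417.33
(1−α) = 417.33/463.73 = 0.8999;  α = 0.1001.

0.100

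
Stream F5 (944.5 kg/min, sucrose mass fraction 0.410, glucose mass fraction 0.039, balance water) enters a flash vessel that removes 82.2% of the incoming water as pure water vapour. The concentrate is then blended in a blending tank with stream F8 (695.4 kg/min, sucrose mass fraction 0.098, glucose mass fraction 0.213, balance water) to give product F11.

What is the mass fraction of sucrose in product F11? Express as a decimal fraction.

0.376

Vapour removed = 0.822×0.551×944.5 = 427.78 kg/min; concentrate = 516.72 kg/min.
sucrose reaching the mixer = 387.25 (from concentrate) + 695.4×0.098 = 455.39 kg/min.
Product flow = 516.72 + 695.4 = 1212.1 kg/min; sucrose fraction = 0.376.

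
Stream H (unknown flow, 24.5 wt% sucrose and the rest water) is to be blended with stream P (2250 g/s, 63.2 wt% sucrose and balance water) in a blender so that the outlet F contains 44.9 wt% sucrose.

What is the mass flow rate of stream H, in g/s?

Let H be the unknown flow. Total out = 2250 + H.
sucrose balance: 1422 + 0.245·H = 0.449·(2250 + H)
(0.245 − 0.449)·H = 0.449×2250 − 1422 = -411.75
H = -411.75 / -0.204 = 2018.4 g/s

2018 g/s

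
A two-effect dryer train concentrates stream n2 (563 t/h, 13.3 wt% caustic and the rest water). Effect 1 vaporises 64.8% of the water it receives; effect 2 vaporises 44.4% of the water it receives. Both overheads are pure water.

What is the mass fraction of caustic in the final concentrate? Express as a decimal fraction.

0.439

water in feed = 563×0.867 = 488.12 t/h.
After stage 1: water left = (1−0.648)×488.12 = 171.82; stream total = 246.7 t/h.
After stage 2: water left = (1−0.444)×171.82 = 95.531; final concentrate = 170.41 t/h.
caustic fraction = 74.879/170.41 = 0.439.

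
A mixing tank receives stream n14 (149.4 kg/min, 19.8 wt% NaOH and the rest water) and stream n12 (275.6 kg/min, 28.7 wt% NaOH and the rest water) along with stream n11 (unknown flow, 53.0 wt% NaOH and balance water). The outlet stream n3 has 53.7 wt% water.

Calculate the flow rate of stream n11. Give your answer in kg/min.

Let n11 be the unknown flow. Total out = 425 + n11.
water balance: 316.32 + 0.470·n11 = 0.537·(425 + n11)
(0.470 − 0.537)·n11 = 0.537×425 − 316.32 = -88.097
n11 = -88.097 / -0.067 = 1314.9 kg/min

1315 kg/min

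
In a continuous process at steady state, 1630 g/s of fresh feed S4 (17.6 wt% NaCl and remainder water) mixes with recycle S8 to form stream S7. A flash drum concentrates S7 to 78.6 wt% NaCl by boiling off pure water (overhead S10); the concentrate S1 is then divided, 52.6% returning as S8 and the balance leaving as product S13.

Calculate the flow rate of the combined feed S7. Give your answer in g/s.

Overall NaCl balance (none leaves overhead): NaCl in fresh feed = NaCl in product, i.e. 1630×0.176 = (1−0.526)·S1·0.786.
S1 = 286.88/(0.786×0.474) = 770.02 g/s.
Recycle S8 = 0.526×770.02 = 405.03 g/s.
Combined feed S7 = 1630 + 405.03 = 2035 g/s.

2035 g/s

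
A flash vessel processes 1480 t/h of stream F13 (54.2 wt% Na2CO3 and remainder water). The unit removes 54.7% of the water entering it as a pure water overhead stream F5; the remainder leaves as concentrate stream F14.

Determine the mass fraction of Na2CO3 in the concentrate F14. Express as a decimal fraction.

Na2CO3 is not removed: 1480×0.542 = 802.16 t/h of Na2CO3 enters F14.
water entering = 1480×0.458 = 677.84 t/h; overhead removed = 0.547×677.84 = 370.78 t/h.
Concentrate = 1480 − 370.78 = 1109.2 t/h.
Mass fraction = 802.16/1109.2 = 0.723.

0.723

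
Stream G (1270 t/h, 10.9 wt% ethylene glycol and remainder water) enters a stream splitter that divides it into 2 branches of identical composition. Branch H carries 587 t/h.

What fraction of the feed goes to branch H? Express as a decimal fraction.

0.462

Fraction to H = 587/1270 = 0.4622.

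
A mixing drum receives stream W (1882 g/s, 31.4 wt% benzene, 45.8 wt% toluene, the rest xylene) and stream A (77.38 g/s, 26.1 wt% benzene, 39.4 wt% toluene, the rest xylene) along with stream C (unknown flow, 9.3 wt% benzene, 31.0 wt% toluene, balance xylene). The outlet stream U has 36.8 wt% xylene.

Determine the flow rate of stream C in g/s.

Let C be the unknown flow. Total out = 1959.4 + C.
xylene balance: 455.79 + 0.597·C = 0.368·(1959.4 + C)
(0.597 − 0.368)·C = 0.368×1959.4 − 455.79 = 265.26
C = 265.26 / 0.229 = 1158.3 g/s

1158 g/s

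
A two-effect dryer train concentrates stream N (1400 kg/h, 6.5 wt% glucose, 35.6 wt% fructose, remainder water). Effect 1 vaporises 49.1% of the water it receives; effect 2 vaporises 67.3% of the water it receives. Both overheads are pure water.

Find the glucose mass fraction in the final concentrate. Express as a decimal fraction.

water in feed = 1400×0.579 = 810.6 kg/h.
After stage 1: water left = (1−0.491)×810.6 = 412.6; stream total = 1002 kg/h.
After stage 2: water left = (1−0.673)×412.6 = 134.92; final concentrate = 724.32 kg/h.
glucose fraction = 91/724.32 = 0.126.

0.126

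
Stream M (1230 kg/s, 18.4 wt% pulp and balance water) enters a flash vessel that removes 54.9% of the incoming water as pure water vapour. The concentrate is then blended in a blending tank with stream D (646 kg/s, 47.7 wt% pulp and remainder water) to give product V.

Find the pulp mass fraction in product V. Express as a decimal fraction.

0.403

Vapour removed = 0.549×0.816×1230 = 551.02 kg/s; concentrate = 678.98 kg/s.
pulp reaching the mixer = 226.32 (from concentrate) + 646×0.477 = 534.46 kg/s.
Product flow = 678.98 + 646 = 1325 kg/s; pulp fraction = 0.403.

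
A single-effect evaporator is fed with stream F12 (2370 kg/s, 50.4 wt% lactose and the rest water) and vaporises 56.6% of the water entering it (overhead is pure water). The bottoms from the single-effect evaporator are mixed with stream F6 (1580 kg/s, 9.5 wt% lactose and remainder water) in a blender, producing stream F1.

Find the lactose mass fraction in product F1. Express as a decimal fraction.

0.409

Vapour removed = 0.566×0.496×2370 = 665.34 kg/s; concentrate = 1704.7 kg/s.
lactose reaching the mixer = 1194.5 (from concentrate) + 1580×0.095 = 1344.6 kg/s.
Product flow = 1704.7 + 1580 = 3284.7 kg/s; lactose fraction = 0.409.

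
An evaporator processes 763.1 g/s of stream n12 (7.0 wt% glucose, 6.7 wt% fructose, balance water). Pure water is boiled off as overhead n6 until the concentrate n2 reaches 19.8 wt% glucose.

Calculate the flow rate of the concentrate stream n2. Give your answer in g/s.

glucose is conserved: 763.1×0.070 = 53.417 g/s all reports to the concentrate.
Concentrate = 53.417/(target fraction) = 269.78 g/s.

269.8 g/s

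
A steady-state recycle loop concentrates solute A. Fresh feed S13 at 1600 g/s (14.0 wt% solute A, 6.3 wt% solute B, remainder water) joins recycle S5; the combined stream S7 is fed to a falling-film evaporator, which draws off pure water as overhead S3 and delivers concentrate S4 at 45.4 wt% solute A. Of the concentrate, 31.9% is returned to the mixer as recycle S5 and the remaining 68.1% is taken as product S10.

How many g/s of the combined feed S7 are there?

1831 g/s

Overall solute A balance (none leaves overhead): solute A in fresh feed = solute A in product, i.e. 1600×0.140 = (1−0.319)·S4·0.454.
S4 = 224/(0.454×0.681) = 724.51 g/s.
Recycle S5 = 0.319×724.51 = 231.12 g/s.
Combined feed S7 = 1600 + 231.12 = 1831.1 g/s.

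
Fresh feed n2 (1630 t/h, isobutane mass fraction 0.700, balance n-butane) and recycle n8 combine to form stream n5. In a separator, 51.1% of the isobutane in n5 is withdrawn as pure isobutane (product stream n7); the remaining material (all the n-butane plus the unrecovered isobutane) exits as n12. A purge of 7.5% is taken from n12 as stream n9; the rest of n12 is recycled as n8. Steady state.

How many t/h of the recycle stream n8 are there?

n-butane enters only via n2 and leaves only via the purge: 1630×0.300 = 0.075×(n-butane in n12), and the separator passes all n-butane, so n-butane in n5 = n-butane in n12 = 6520 t/h.
isobutane in n5: m_A = 1630×0.700 + (1−0.075)·(1−0.511)·m_A, so m_A = 1141/0.5477 = 2083.4 t/h.
n12 = (1−0.511)×2083.4 + 6520 = 7538.8 t/h.
Recycle n8 = (1−0.075)×7538.8 = 6973.4 t/h.

6973 t/h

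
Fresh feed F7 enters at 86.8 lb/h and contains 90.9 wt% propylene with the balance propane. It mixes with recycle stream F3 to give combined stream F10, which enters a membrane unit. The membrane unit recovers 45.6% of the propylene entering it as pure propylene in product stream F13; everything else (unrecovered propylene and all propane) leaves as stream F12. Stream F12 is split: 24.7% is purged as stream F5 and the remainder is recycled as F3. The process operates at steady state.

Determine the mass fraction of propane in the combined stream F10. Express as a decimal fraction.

0.193

propane enters only via F7 and leaves only via the purge: 86.8×0.091 = 0.247×(propane in F12), and the membrane unit passes all propane, so propane in F10 = propane in F12 = 31.979 lb/h.
propylene in F10: m_A = 86.8×0.909 + (1−0.247)·(1−0.456)·m_A, so m_A = 78.901/0.5904 = 133.65 lb/h.
F10 = 133.65 + 31.979 = 165.63 lb/h.
propane fraction in F10 = 31.979/165.63 = 0.193.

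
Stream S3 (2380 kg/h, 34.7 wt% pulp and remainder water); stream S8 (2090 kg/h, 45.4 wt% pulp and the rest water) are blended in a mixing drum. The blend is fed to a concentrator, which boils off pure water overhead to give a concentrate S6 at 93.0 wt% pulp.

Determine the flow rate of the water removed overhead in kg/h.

2562 kg/h

pulp entering = 2380×0.347 + 2090×0.454 = 1774.7 kg/h.
All pulp reports to S6, so S6 = 1774.7/0.930 = 1908.3 kg/h.
Total feed = 4470 kg/h; overhead = 4470 − 1908.3 = 2561.7 kg/h.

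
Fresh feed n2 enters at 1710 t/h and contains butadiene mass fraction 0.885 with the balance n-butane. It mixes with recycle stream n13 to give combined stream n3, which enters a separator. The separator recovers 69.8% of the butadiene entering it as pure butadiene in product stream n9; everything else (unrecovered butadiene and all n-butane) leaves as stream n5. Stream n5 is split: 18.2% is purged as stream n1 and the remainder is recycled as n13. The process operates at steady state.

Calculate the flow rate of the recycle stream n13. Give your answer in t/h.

1380 t/h

n-butane enters only via n2 and leaves only via the purge: 1710×0.115 = 0.182×(n-butane in n5), and the separator passes all n-butane, so n-butane in n3 = n-butane in n5 = 1080.5 t/h.
butadiene in n3: m_A = 1710×0.885 + (1−0.182)·(1−0.698)·m_A, so m_A = 1513.3/0.7530 = 2009.9 t/h.
n5 = (1−0.698)×2009.9 + 1080.5 = 1687.5 t/h.
Recycle n13 = (1−0.182)×1687.5 = 1380.4 t/h.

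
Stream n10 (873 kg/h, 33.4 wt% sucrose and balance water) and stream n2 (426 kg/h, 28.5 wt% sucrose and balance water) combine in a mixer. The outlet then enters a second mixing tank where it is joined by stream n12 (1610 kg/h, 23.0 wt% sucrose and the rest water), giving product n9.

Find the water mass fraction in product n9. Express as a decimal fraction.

0.7307

Overall, product flow = 2909 kg/h.
water in = 873×0.666 + 426×0.715 + 1610×0.770 = 2125.7 kg/h.
water fraction in n9 = 0.7307.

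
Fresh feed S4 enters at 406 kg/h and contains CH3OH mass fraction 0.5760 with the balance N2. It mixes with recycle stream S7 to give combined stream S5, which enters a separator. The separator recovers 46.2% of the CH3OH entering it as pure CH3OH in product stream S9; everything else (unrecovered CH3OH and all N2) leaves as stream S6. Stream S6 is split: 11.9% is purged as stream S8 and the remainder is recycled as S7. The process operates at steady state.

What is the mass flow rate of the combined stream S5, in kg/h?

1891 kg/h

N2 enters only via S4 and leaves only via the purge: 406×0.424 = 0.119×(N2 in S6), and the separator passes all N2, so N2 in S5 = N2 in S6 = 1446.6 kg/h.
CH3OH in S5: m_A = 406×0.576 + (1−0.119)·(1−0.462)·m_A, so m_A = 233.86/0.5260 = 444.57 kg/h.
S5 = 444.57 + 1446.6 = 1891.2 kg/h.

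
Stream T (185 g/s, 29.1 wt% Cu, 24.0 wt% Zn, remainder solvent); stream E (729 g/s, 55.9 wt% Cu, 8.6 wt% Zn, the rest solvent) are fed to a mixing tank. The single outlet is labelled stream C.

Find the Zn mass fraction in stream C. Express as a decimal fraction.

Total flow out = 185 + 729 = 914 g/s.
Zn in = 185×0.240 + 729×0.086 = 107.09 g/s.
Zn mass fraction in C = 107.09/914 = 0.1172.

0.1172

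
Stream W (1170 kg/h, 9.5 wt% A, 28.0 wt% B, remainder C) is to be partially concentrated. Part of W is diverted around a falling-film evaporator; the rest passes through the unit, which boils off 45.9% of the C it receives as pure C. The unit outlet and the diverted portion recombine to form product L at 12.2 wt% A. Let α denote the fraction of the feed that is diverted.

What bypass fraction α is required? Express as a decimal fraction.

0.229

All 1170×0.095 = 111.15 kg/h of A reaches L, so L = 111.15/0.122 = 911.07 kg/h and vapour = 258.93 kg/h.
The evaporator receives (1−α)·1170 of feed at 0.625 C and removes 0.459 of that C:
0.459×0.625×(1−α)×1170 = 258.93
(1−α) = 258.93/335.64 = 0.7715;  α = 0.2285.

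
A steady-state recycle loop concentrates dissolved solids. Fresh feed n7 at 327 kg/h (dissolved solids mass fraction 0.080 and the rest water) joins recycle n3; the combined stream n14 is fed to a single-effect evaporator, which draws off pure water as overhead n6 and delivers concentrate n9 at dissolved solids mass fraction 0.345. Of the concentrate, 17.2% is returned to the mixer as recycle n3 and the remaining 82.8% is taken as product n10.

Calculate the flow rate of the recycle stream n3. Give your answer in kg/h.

15.75 kg/h

Overall dissolved solids balance (none leaves overhead): dissolved solids in fresh feed = dissolved solids in product, i.e. 327×0.080 = (1−0.172)·n9·0.345.
n9 = 26.16/(0.345×0.828) = 91.577 kg/h.
Recycle n3 = 0.172×91.577 = 15.751 kg/h.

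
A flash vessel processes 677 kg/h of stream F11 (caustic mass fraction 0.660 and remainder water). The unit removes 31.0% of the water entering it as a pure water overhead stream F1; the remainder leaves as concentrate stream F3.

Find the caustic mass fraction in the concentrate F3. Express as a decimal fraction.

0.738

caustic is not removed: 677×0.660 = 446.82 kg/h of caustic enters F3.
water entering = 677×0.340 = 230.18 kg/h; overhead removed = 0.310×230.18 = 71.356 kg/h.
Concentrate = 677 − 71.356 = 605.64 kg/h.
Mass fraction = 446.82/605.64 = 0.738.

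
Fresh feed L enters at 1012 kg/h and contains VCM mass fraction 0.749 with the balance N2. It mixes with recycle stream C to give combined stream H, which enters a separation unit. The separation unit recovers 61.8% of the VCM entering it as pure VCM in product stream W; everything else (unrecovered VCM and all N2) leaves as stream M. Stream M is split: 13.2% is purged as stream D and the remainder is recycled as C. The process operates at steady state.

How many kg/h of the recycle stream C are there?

N2 enters only via L and leaves only via the purge: 1012×0.251 = 0.132×(N2 in M), and the separation unit passes all N2, so N2 in H = N2 in M = 1924.3 kg/h.
VCM in H: m_A = 1012×0.749 + (1−0.132)·(1−0.618)·m_A, so m_A = 757.99/0.6684 = 1134 kg/h.
M = (1−0.618)×1134 + 1924.3 = 2357.5 kg/h.
Recycle C = (1−0.132)×2357.5 = 2046.3 kg/h.

2046 kg/h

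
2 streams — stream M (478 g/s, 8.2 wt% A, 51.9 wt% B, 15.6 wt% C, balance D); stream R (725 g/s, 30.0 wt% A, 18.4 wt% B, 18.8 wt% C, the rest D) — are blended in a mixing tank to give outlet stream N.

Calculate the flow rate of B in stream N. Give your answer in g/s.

381.5 g/s

B out = B in = 478×0.519 + 725×0.184 = 381.48 g/s.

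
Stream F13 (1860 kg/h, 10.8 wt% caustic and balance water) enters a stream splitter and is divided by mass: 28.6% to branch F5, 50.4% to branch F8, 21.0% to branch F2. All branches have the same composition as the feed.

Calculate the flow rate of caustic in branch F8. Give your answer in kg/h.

Branch F8 total = 0.504×1860 = 937.44 kg/h.
caustic in F8 = 0.108×937.44 = 101.24 kg/h.

101.2 kg/h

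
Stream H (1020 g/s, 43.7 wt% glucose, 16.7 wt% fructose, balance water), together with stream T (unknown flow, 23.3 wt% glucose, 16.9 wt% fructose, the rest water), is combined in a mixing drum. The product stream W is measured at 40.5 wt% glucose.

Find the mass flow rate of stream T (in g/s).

Let T be the unknown flow. Total out = 1020 + T.
glucose balance: 445.74 + 0.233·T = 0.405·(1020 + T)
(0.233 − 0.405)·T = 0.405×1020 − 445.74 = -32.64
T = -32.64 / -0.172 = 189.77 g/s

189.8 g/s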